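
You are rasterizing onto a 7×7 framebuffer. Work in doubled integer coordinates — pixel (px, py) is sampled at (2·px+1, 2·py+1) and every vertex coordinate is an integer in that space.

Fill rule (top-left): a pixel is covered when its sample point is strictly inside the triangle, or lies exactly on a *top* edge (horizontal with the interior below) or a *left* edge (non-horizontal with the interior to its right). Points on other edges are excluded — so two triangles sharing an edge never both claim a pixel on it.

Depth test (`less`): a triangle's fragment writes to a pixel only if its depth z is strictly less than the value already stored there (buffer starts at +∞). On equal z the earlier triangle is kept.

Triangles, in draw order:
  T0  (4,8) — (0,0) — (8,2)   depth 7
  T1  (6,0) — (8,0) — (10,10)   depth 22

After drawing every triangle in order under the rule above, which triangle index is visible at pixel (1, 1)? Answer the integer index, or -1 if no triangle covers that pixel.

T0:
  2·area = 56
  edge (4, 8)→(0, 0): d=(-4,-8) top-left  bias=+0
  edge (0, 0)→(8, 2): d=(8,2) right/bottom  bias=-1
  edge (8, 2)→(4, 8): d=(-4,6) right/bottom  bias=-1
    (0,0)@(1, 1): e=[4,6,46] → #
    (1,0)@(3, 1): e=[20,2,34] → #
    (2,0)@(5, 1): e=[36,-2,22] → ·
    (0,1)@(1, 3): e=[-4,22,38] → ·
    (1,1)@(3, 3): e=[12,18,26] → #
    (2,1)@(5, 3): e=[28,14,14] → #
    (3,1)@(7, 3): e=[44,10,2] → #
    (4,1)@(9, 3): e=[60,6,-10] → ·
    (1,2)@(3, 5): e=[4,34,18] → #
    (3,2)@(7, 5): e=[36,26,-6] → ·
    (1,3)@(3, 7): e=[-4,50,10] → ·
    (2,3)@(5, 7): e=[12,46,-2] → ·
  covered (7 px):
    # # · · · · ·
    · # # # · · ·
    · # # · · · ·
    · · · · · · ·
    · · · · · · ·
    · · · · · · ·
    · · · · · · ·
T1:
  2·area = 20
  edge (6, 0)→(8, 0): d=(2,0) top-left  bias=+0
  edge (8, 0)→(10, 10): d=(2,10) right/bottom  bias=-1
  edge (10, 10)→(6, 0): d=(-4,-10) top-left  bias=+0
    (3,0)@(7, 1): e=[2,12,6] → #
    (4,0)@(9, 1): e=[2,-8,26] → ·
    (3,1)@(7, 3): e=[6,16,-2] → ·
    (4,2)@(9, 5): e=[10,0,10] → ·  [on edge]
    (4,3)@(9, 7): e=[14,4,2] → #
    (5,3)@(11, 7): e=[14,-16,22] → ·
    (4,4)@(9, 9): e=[18,8,-6] → ·
  covered (2 px):
    · · · # · · ·
    · · · · · · ·
    · · · · · · ·
    · · · · # · ·
    · · · · · · ·
    · · · · · · ·
    · · · · · · ·

Z-buffer (winner per pixel, '.' = empty):
  0 0 . 1 . . .
  . 0 0 0 . . .
  . 0 0 . . . .
  . . . . 1 . .
  . . . . . . .
  . . . . . . .
  . . . . . . .

Answer: 0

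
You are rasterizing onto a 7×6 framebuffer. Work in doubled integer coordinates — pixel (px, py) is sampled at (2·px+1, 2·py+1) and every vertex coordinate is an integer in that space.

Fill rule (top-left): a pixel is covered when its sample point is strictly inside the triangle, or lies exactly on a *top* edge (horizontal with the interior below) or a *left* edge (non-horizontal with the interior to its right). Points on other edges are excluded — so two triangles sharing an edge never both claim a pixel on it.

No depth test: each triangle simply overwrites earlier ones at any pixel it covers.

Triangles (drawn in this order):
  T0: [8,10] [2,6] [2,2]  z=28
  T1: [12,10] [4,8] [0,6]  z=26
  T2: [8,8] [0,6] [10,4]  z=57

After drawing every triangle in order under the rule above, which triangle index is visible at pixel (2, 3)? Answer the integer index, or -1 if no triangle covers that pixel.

T0:
  2·area = 24
  edge (8, 10)→(2, 6): d=(-6,-4) top-left  bias=+0
  edge (2, 6)→(2, 2): d=(0,-4) top-left  bias=+0
  edge (2, 2)→(8, 10): d=(6,8) right/bottom  bias=-1
    (1,2)@(3, 5): e=[10,4,10] → X
    (2,2)@(5, 5): e=[18,12,-6] → .
    (1,3)@(3, 7): e=[-2,4,22] → .
    (2,3)@(5, 7): e=[6,12,6] → X
    (3,3)@(7, 7): e=[14,20,-10] → .
    (2,4)@(5, 9): e=[-6,12,18] → .
    (3,4)@(7, 9): e=[2,20,2] → X
    (4,4)@(9, 9): e=[10,28,-14] → .
    (3,5)@(7, 11): e=[-10,20,14] → .
  covered (3 px):
    . . . . . . .
    . . . . . . .
    . X . . . . .
    . . X . . . .
    . . . X . . .
    . . . . . . .
T1:
  2·area = 8
  edge (12, 10)→(4, 8): d=(-8,-2) top-left  bias=+0
  edge (4, 8)→(0, 6): d=(-4,-2) top-left  bias=+0
  edge (0, 6)→(12, 10): d=(12,4) right/bottom  bias=-1
    (1,3)@(3, 7): e=[6,2,0] → .  [on edge]
    (4,4)@(9, 9): e=[2,6,0] → .  [on edge]
  covered (0 px):
    . . . . . . .
    . . . . . . .
    . . . . . . .
    . . . . . . .
    . . . . . . .
    . . . . . . .
T2:
  2·area = 36
  edge (8, 8)→(0, 6): d=(-8,-2) top-left  bias=+0
  edge (0, 6)→(10, 4): d=(10,-2) top-left  bias=+0
  edge (10, 4)→(8, 8): d=(-2,4) right/bottom  bias=-1
    (2,2)@(5, 5): e=[18,0,18] → X  [on edge]
    (3,2)@(7, 5): e=[22,4,10] → X
    (4,2)@(9, 5): e=[26,8,2] → X
    (5,2)@(11, 5): e=[30,12,-6] → .
    (2,3)@(5, 7): e=[2,20,14] → X
    (4,3)@(9, 7): e=[10,28,-2] → .
    (2,4)@(5, 9): e=[-14,40,10] → .
    (3,4)@(7, 9): e=[-10,44,2] → .
  covered (5 px):
    . . . . . . .
    . . . . . . .
    . . X X X . .
    . . X X . . .
    . . . . . . .
    . . . . . . .

Z-buffer (winner per pixel, '.' = empty):
  . . . . . . .
  . . . . . . .
  . 0 2 2 2 . .
  . . 2 2 . . .
  . . . 0 . . .
  . . . . . . .

Final: 2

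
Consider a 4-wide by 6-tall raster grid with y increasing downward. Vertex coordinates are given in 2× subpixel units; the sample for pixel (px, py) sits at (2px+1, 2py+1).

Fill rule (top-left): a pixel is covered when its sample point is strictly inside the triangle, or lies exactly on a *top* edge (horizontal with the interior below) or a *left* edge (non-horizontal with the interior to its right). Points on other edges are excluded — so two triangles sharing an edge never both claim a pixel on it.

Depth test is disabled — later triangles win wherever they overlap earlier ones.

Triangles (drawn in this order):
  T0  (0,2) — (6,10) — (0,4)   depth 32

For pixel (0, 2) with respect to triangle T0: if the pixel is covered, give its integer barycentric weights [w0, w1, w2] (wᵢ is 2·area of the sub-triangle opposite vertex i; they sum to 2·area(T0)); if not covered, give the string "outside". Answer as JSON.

T0:
  2·area = 12
  edge (0, 2)→(6, 10): d=(6,8) right/bottom  bias=-1
  edge (6, 10)→(0, 4): d=(-6,-6) top-left  bias=+0
  edge (0, 4)→(0, 2): d=(0,-2) top-left  bias=+0
    (0,2)@(1, 5): e=[10,0,2] → X  [on edge]
    (1,2)@(3, 5): e=[-6,12,6] → .
    (0,3)@(1, 7): e=[22,-12,2] → .
    (1,3)@(3, 7): e=[6,0,6] → X  [on edge]
    (2,3)@(5, 7): e=[-10,12,10] → .
    (1,4)@(3, 9): e=[18,-12,6] → .
    (2,4)@(5, 9): e=[2,0,10] → X  [on edge]
    (3,4)@(7, 9): e=[-14,12,14] → .
    (2,5)@(5, 11): e=[14,-12,10] → .
    (3,5)@(7, 11): e=[-2,0,14] → .  [on edge]
  covered (3 px):
    . . . .
    . . . .
    X . . .
    . X . .
    . . X .
    . . . .

Final: [0,2,10]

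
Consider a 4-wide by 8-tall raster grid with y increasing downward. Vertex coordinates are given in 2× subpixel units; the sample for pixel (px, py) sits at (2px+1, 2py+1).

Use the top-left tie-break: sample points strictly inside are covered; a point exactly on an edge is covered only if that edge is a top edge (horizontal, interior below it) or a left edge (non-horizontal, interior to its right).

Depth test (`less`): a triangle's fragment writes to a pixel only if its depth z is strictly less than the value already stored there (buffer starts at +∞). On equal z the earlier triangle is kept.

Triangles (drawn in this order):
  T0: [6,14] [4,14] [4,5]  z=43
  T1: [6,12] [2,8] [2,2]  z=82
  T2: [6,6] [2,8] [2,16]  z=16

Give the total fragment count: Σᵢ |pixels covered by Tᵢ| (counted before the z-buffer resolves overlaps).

T0:
  2·area = 18
  edge (6, 14)→(4, 14): d=(-2,0) right/bottom  bias=-1
  edge (4, 14)→(4, 5): d=(0,-9) top-left  bias=+0
  edge (4, 5)→(6, 14): d=(2,9) right/bottom  bias=-1
    (2,5)@(5, 11): e=[6,9,3] → #
    (3,5)@(7, 11): e=[6,27,-15] → ·
    (2,6)@(5, 13): e=[2,9,7] → #
    (3,6)@(7, 13): e=[2,27,-11] → ·
    (2,7)@(5, 15): e=[-2,9,11] → ·
  covered (2 px):
    · · · ·
    · · · ·
    · · · ·
    · · · ·
    · · · ·
    · · # ·
    · · # ·
    · · · ·
T1:
  2·area = 24
  edge (6, 12)→(2, 8): d=(-4,-4) top-left  bias=+0
  edge (2, 8)→(2, 2): d=(0,-6) top-left  bias=+0
  edge (2, 2)→(6, 12): d=(4,10) right/bottom  bias=-1
    (1,2)@(3, 5): e=[16,6,2] → #
    (2,2)@(5, 5): e=[24,18,-18] → ·
    (0,3)@(1, 7): e=[0,-6,30] → ·  [on edge]
    (1,3)@(3, 7): e=[8,6,10] → #
    (2,3)@(5, 7): e=[16,18,-10] → ·
    (1,4)@(3, 9): e=[0,6,18] → #  [on edge]
    (2,4)@(5, 9): e=[8,18,-2] → ·
    (1,5)@(3, 11): e=[-8,6,26] → ·
    (2,5)@(5, 11): e=[0,18,6] → #  [on edge]
    (3,5)@(7, 11): e=[8,30,-14] → ·
    (2,6)@(5, 13): e=[-8,18,14] → ·
    (3,6)@(7, 13): e=[0,30,-6] → ·  [on edge]
  covered (4 px):
    · · · ·
    · · · ·
    · # · ·
    · # · ·
    · # · ·
    · · # ·
    · · · ·
    · · · ·
T2:
  2·area = 32  (B↔C swapped to make it positive)
  edge (6, 6)→(2, 16): d=(-4,10) right/bottom  bias=-1
  edge (2, 16)→(2, 8): d=(0,-8) top-left  bias=+0
  edge (2, 8)→(6, 6): d=(4,-2) top-left  bias=+0
    (2,3)@(5, 7): e=[6,24,2] → #
    (3,3)@(7, 7): e=[-14,40,6] → ·
    (1,4)@(3, 9): e=[18,8,6] → #
    (2,4)@(5, 9): e=[-2,24,10] → ·
    (1,5)@(3, 11): e=[10,8,14] → #
    (2,5)@(5, 11): e=[-10,24,18] → ·
    (1,6)@(3, 13): e=[2,8,22] → #
    (2,6)@(5, 13): e=[-18,24,26] → ·
    (1,7)@(3, 15): e=[-6,8,30] → ·
  covered (4 px):
    · · · ·
    · · · ·
    · · · ·
    · · # ·
    · # · ·
    · # · ·
    · # · ·
    · · · ·

Final: 10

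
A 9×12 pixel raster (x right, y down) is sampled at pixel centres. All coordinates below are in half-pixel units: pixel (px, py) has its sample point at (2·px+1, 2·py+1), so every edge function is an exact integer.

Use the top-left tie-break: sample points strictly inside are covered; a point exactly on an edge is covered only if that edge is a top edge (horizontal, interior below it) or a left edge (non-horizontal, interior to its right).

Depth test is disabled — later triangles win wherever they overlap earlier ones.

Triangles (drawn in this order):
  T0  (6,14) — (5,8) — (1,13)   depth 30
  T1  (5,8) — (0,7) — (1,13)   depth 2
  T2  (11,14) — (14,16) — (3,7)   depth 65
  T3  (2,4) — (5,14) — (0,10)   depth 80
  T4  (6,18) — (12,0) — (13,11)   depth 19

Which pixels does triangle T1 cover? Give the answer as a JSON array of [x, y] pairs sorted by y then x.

T0:
  2·area = 29  (B↔C swapped to make it positive)
  edge (6, 14)→(1, 13): d=(-5,-1) top-left  bias=+0
  edge (1, 13)→(5, 8): d=(4,-5) top-left  bias=+0
  edge (5, 8)→(6, 14): d=(1,6) right/bottom  bias=-1
    (4,1)@(9, 3): e=[58,0,-29] → .  [on edge]
    (2,4)@(5, 9): e=[24,4,1] → X
    (3,4)@(7, 9): e=[26,14,-11] → .
    (1,5)@(3, 11): e=[12,2,15] → X
    (3,5)@(7, 11): e=[16,22,-9] → .
    (0,6)@(1, 13): e=[0,0,29] → X  [on edge]
    (3,6)@(7, 13): e=[6,30,-7] → .
    (0,7)@(1, 15): e=[-10,8,31] → .
    (1,7)@(3, 15): e=[-8,18,19] → .
    (2,7)@(5, 15): e=[-6,28,7] → .
    (5,7)@(11, 15): e=[0,58,-29] → .  [on edge]
  covered (6 px):
    . . . . . . . . .
    . . . . . . . . .
    . . . . . . . . .
    . . . . . . . . .
    . . X . . . . . .
    . X X . . . . . .
    X X X . . . . . .
    . . . . . . . . .
    . . . . . . . . .
    . . . . . . . . .
    . . . . . . . . .
    . . . . . . . . .
T1:
  2·area = 29  (B↔C swapped to make it positive)
  edge (5, 8)→(1, 13): d=(-4,5) right/bottom  bias=-1
  edge (1, 13)→(0, 7): d=(-1,-6) top-left  bias=+0
  edge (0, 7)→(5, 8): d=(5,1) right/bottom  bias=-1
    (4,1)@(9, 3): e=[0,58,-29] → .  [on edge]
    (0,4)@(1, 9): e=[16,4,9] → X
    (1,4)@(3, 9): e=[6,16,7] → X
    (2,4)@(5, 9): e=[-4,28,5] → .
    (0,5)@(1, 11): e=[8,2,19] → X
    (1,5)@(3, 11): e=[-2,14,17] → .
    (0,6)@(1, 13): e=[0,0,29] → .  [on edge]
  covered (3 px):
    . . . . . . . . .
    . . . . . . . . .
    . . . . . . . . .
    . . . . . . . . .
    X X . . . . . . .
    X . . . . . . . .
    . . . . . . . . .
    . . . . . . . . .
    . . . . . . . . .
    . . . . . . . . .
    . . . . . . . . .
    . . . . . . . . .
T2:
  2·area = 5  (B↔C swapped to make it positive)
  edge (11, 14)→(3, 7): d=(-8,-7) top-left  bias=+0
  edge (3, 7)→(14, 16): d=(11,9) right/bottom  bias=-1
  edge (14, 16)→(11, 14): d=(-3,-2) top-left  bias=+0
    (1,3)@(3, 7): e=[0,0,5] → .  [on edge]
  covered (0 px):
    . . . . . . . . .
    . . . . . . . . .
    . . . . . . . . .
    . . . . . . . . .
    . . . . . . . . .
    . . . . . . . . .
    . . . . . . . . .
    . . . . . . . . .
    . . . . . . . . .
    . . . . . . . . .
    . . . . . . . . .
    . . . . . . . . .
T3:
  2·area = 38
  edge (2, 4)→(5, 14): d=(3,10) right/bottom  bias=-1
  edge (5, 14)→(0, 10): d=(-5,-4) top-left  bias=+0
  edge (0, 10)→(2, 4): d=(2,-6) top-left  bias=+0
    (1,0)@(3, 1): e=[-19,57,0] → .  [on edge]
    (0,3)@(1, 7): e=[19,19,0] → X  [on edge]
    (1,3)@(3, 7): e=[-1,27,12] → .
    (0,4)@(1, 9): e=[25,9,4] → X
    (1,4)@(3, 9): e=[5,17,16] → X
    (2,4)@(5, 9): e=[-15,25,28] → .
    (0,5)@(1, 11): e=[31,-1,8] → .
    (1,5)@(3, 11): e=[11,7,20] → X
    (2,5)@(5, 11): e=[-9,15,32] → .
    (1,6)@(3, 13): e=[17,-3,24] → .
  covered (4 px):
    . . . . . . . . .
    . . . . . . . . .
    . . . . . . . . .
    X . . . . . . . .
    X X . . . . . . .
    . X . . . . . . .
    . . . . . . . . .
    . . . . . . . . .
    . . . . . . . . .
    . . . . . . . . .
    . . . . . . . . .
    . . . . . . . . .
T4:
  2·area = 84
  edge (6, 18)→(12, 0): d=(6,-18) top-left  bias=+0
  edge (12, 0)→(13, 11): d=(1,11) right/bottom  bias=-1
  edge (13, 11)→(6, 18): d=(-7,7) right/bottom  bias=-1
    (5,1)@(11, 3): e=[0,14,70] → X  [on edge]
    (6,1)@(13, 3): e=[36,-8,56] → .
    (5,2)@(11, 5): e=[12,16,56] → X
    (6,2)@(13, 5): e=[48,-6,42] → .
    (5,3)@(11, 7): e=[24,18,42] → X
    (6,3)@(13, 7): e=[60,-4,28] → .
    (8,3)@(17, 7): e=[132,-48,0] → .  [on edge]
    (4,4)@(9, 9): e=[0,42,42] → X  [on edge]
    (6,4)@(13, 9): e=[72,-2,14] → .
    (7,4)@(15, 9): e=[108,-24,0] → .  [on edge]
    (4,5)@(9, 11): e=[12,44,28] → X
    (6,5)@(13, 11): e=[84,0,0] → .  [on edge]
    (5,6)@(11, 13): e=[60,24,0] → .  [on edge]
    (3,7)@(7, 15): e=[0,70,14] → X  [on edge]
    (4,7)@(9, 15): e=[36,48,0] → .  [on edge]
    (3,8)@(7, 17): e=[12,72,0] → .  [on edge]
    (2,9)@(5, 19): e=[-12,96,0] → .  [on edge]
    (1,10)@(3, 21): e=[-36,120,0] → .  [on edge]
    (2,10)@(5, 21): e=[0,98,-14] → .  [on edge]
    (0,11)@(1, 23): e=[-60,144,0] → .  [on edge]
  covered (9 px):
    . . . . . . . . .
    . . . . . X . . .
    . . . . . X . . .
    . . . . . X . . .
    . . . . X X . . .
    . . . . X X . . .
    . . . . X . . . .
    . . . X . . . . .
    . . . . . . . . .
    . . . . . . . . .
    . . . . . . . . .
    . . . . . . . . .

Final: [[0,4],[1,4],[0,5]]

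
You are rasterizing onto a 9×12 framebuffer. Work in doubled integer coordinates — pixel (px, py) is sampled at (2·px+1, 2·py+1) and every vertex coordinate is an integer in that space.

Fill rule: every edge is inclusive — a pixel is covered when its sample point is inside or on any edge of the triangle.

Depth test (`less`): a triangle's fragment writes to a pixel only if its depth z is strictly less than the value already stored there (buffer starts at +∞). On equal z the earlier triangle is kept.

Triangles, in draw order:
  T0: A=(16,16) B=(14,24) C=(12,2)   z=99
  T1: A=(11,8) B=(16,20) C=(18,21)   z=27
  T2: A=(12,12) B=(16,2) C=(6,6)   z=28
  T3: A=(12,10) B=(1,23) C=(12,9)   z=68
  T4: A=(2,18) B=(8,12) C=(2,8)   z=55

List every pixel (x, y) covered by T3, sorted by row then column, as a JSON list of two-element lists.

T0:
  2·area = 60
  edge (16, 16)→(14, 24): d=(-2,8) inclusive
  edge (14, 24)→(12, 2): d=(-2,-22) inclusive
  edge (12, 2)→(16, 16): d=(4,14) inclusive
    (6,3)@(13, 7): e=[42,12,6] → #
    (7,3)@(15, 7): e=[26,56,-22] → ·
    (6,4)@(13, 9): e=[38,8,14] → #
    (7,4)@(15, 9): e=[22,52,-14] → ·
    (6,5)@(13, 11): e=[34,4,22] → #
    (7,5)@(15, 11): e=[18,48,-6] → ·
    (6,6)@(13, 13): e=[30,0,30] → #  [on edge]
    (7,6)@(15, 13): e=[14,44,2] → #
    (8,6)@(17, 13): e=[-2,88,-26] → ·
    (6,7)@(13, 15): e=[26,-4,38] → ·
    (7,7)@(15, 15): e=[10,40,10] → #
    (8,7)@(17, 15): e=[-6,84,-18] → ·
  covered (8 px):
    · · · · · · · · ·
    · · · · · · · · ·
    · · · · · · · · ·
    · · · · · · # · ·
    · · · · · · # · ·
    · · · · · · # · ·
    · · · · · · # # ·
    · · · · · · · # ·
    · · · · · · · # ·
    · · · · · · · # ·
    · · · · · · · · ·
    · · · · · · · · ·
T1:
  2·area = 19  (B↔C swapped to make it positive)
  edge (11, 8)→(18, 21): d=(7,13) inclusive
  edge (18, 21)→(16, 20): d=(-2,-1) inclusive
  edge (16, 20)→(11, 8): d=(-5,-12) inclusive
    (7,8)@(15, 17): e=[11,5,3] → #
    (8,8)@(17, 17): e=[-15,7,27] → ·
    (7,9)@(15, 19): e=[25,1,-7] → ·
  covered (1 px):
    · · · · · · · · ·
    · · · · · · · · ·
    · · · · · · · · ·
    · · · · · · · · ·
    · · · · · · · · ·
    · · · · · · · · ·
    · · · · · · · · ·
    · · · · · · · · ·
    · · · · · · · # ·
    · · · · · · · · ·
    · · · · · · · · ·
    · · · · · · · · ·
T2:
  2·area = 84  (B↔C swapped to make it positive)
  edge (12, 12)→(6, 6): d=(-6,-6) inclusive
  edge (6, 6)→(16, 2): d=(10,-4) inclusive
  edge (16, 2)→(12, 12): d=(-4,10) inclusive
    (0,0)@(1, 1): e=[0,-70,154] → ·  [on edge]
    (1,1)@(3, 3): e=[0,-42,126] → ·  [on edge]
    (7,1)@(15, 3): e=[72,6,6] → #
    (8,1)@(17, 3): e=[84,14,-14] → ·
    (2,2)@(5, 5): e=[0,-14,98] → ·  [on edge]
    (4,2)@(9, 5): e=[24,2,58] → #
    (5,2)@(11, 5): e=[36,10,38] → #
    (6,2)@(13, 5): e=[48,18,18] → #
    (7,2)@(15, 5): e=[60,26,-2] → ·
    (3,3)@(7, 7): e=[0,14,70] → #  [on edge]
    (7,3)@(15, 7): e=[48,46,-10] → ·
    (3,4)@(7, 9): e=[-12,34,62] → ·
    (4,4)@(9, 9): e=[0,42,42] → #  [on edge]
    (5,5)@(11, 11): e=[0,70,14] → #  [on edge]
    (6,6)@(13, 13): e=[0,98,-14] → ·  [on edge]
    (7,7)@(15, 15): e=[0,126,-42] → ·  [on edge]
    (8,8)@(17, 17): e=[0,154,-70] → ·  [on edge]
  covered (12 px):
    · · · · · · · · ·
    · · · · · · · # ·
    · · · · # # # · ·
    · · · # # # # · ·
    · · · · # # # · ·
    · · · · · # · · ·
    · · · · · · · · ·
    · · · · · · · · ·
    · · · · · · · · ·
    · · · · · · · · ·
    · · · · · · · · ·
    · · · · · · · · ·
T3:
  2·area = 11
  edge (12, 10)→(1, 23): d=(-11,13) inclusive
  edge (1, 23)→(12, 9): d=(11,-14) inclusive
  edge (12, 9)→(12, 10): d=(0,1) inclusive
    (5,5)@(11, 11): e=[2,8,1] → #
    (6,5)@(13, 11): e=[-24,36,-1] → ·
    (4,6)@(9, 13): e=[6,2,3] → #
    (5,6)@(11, 13): e=[-20,30,1] → ·
    (4,7)@(9, 15): e=[-16,24,3] → ·
    (0,11)@(1, 23): e=[0,0,11] → #  [on edge]
    (1,11)@(3, 23): e=[-26,28,9] → ·
  covered (3 px):
    · · · · · · · · ·
    · · · · · · · · ·
    · · · · · · · · ·
    · · · · · · · · ·
    · · · · · · · · ·
    · · · · · # · · ·
    · · · · # · · · ·
    · · · · · · · · ·
    · · · · · · · · ·
    · · · · · · · · ·
    · · · · · · · · ·
    # · · · · · · · ·
T4:
  2·area = 60  (B↔C swapped to make it positive)
  edge (2, 18)→(2, 8): d=(0,-10) inclusive
  edge (2, 8)→(8, 12): d=(6,4) inclusive
  edge (8, 12)→(2, 18): d=(-6,6) inclusive
    (8,1)@(17, 3): e=[150,-90,0] → ·  [on edge]
    (7,2)@(15, 5): e=[130,-70,0] → ·  [on edge]
    (6,3)@(13, 7): e=[110,-50,0] → ·  [on edge]
    (1,4)@(3, 9): e=[10,2,48] → #
    (2,4)@(5, 9): e=[30,-6,36] → ·
    (5,4)@(11, 9): e=[90,-30,0] → ·  [on edge]
    (1,5)@(3, 11): e=[10,14,36] → #
    (2,5)@(5, 11): e=[30,6,24] → #
    (3,5)@(7, 11): e=[50,-2,12] → ·
    (4,5)@(9, 11): e=[70,-10,0] → ·  [on edge]
    (1,6)@(3, 13): e=[10,26,24] → #
    (3,6)@(7, 13): e=[50,10,0] → #  [on edge]
    (2,7)@(5, 15): e=[30,30,0] → #  [on edge]
    (1,8)@(3, 17): e=[10,50,0] → #  [on edge]
    (0,9)@(1, 19): e=[-10,70,0] → ·  [on edge]
  covered (9 px):
    · · · · · · · · ·
    · · · · · · · · ·
    · · · · · · · · ·
    · · · · · · · · ·
    · # · · · · · · ·
    · # # · · · · · ·
    · # # # · · · · ·
    · # # · · · · · ·
    · # · · · · · · ·
    · · · · · · · · ·
    · · · · · · · · ·
    · · · · · · · · ·

Final: [[5,5],[4,6],[0,11]]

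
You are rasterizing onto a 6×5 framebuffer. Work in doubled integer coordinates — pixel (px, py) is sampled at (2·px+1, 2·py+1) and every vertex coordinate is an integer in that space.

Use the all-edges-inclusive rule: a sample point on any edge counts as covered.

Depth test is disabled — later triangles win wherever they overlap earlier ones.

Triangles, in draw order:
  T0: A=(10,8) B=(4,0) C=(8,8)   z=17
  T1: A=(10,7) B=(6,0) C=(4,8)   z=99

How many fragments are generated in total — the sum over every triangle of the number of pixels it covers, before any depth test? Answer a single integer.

T0:
  2·area = 16  (B↔C swapped to make it positive)
  edge (10, 8)→(8, 8): d=(-2,0) inclusive
  edge (8, 8)→(4, 0): d=(-4,-8) inclusive
  edge (4, 0)→(10, 8): d=(6,8) inclusive
    (3,2)@(7, 5): e=[6,4,6] → █
    (4,2)@(9, 5): e=[6,20,-10] → ·
    (3,3)@(7, 7): e=[2,-4,18] → ·
    (4,3)@(9, 7): e=[2,12,2] → █
    (5,3)@(11, 7): e=[2,28,-14] → ·
    (4,4)@(9, 9): e=[-2,4,14] → ·
  covered (2 px):
    · · · · · ·
    · · · · · ·
    · · · █ · ·
    · · · · █ ·
    · · · · · ·
T1:
  2·area = 46  (B↔C swapped to make it positive)
  edge (10, 7)→(4, 8): d=(-6,1) inclusive
  edge (4, 8)→(6, 0): d=(2,-8) inclusive
  edge (6, 0)→(10, 7): d=(4,7) inclusive
    (3,1)@(7, 3): e=[27,14,5] → █
    (4,1)@(9, 3): e=[25,30,-9] → ·
    (2,2)@(5, 5): e=[17,2,27] → █
    (4,2)@(9, 5): e=[13,34,-1] → ·
    (2,3)@(5, 7): e=[5,6,35] → █
    (4,3)@(9, 7): e=[1,38,7] → █
    (5,3)@(11, 7): e=[-1,54,-7] → ·
    (2,4)@(5, 9): e=[-7,10,43] → ·
    (3,4)@(7, 9): e=[-9,26,29] → ·
    (4,4)@(9, 9): e=[-11,42,15] → ·
  covered (6 px):
    · · · · · ·
    · · · █ · ·
    · · █ █ · ·
    · · █ █ █ ·
    · · · · · ·

Result: 8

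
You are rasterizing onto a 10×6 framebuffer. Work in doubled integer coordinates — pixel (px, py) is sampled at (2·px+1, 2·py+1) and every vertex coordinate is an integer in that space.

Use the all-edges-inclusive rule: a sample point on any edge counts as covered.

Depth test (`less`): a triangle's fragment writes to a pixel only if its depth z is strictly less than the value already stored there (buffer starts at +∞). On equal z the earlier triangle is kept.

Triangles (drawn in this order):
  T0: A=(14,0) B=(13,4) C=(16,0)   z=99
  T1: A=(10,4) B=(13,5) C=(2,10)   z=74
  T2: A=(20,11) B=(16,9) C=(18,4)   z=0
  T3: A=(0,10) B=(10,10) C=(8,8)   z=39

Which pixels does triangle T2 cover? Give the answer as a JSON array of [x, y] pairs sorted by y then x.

T0:
  2·area = 8  (B↔C swapped to make it positive)
  edge (14, 0)→(16, 0): d=(2,0) inclusive
  edge (16, 0)→(13, 4): d=(-3,4) inclusive
  edge (13, 4)→(14, 0): d=(1,-4) inclusive
    (7,0)@(15, 1): e=[2,1,5] → X
    (8,0)@(17, 1): e=[2,-7,13] → .
    (7,1)@(15, 3): e=[6,-5,7] → .
  covered (1 px):
    . . . . . . . X . .
    . . . . . . . . . .
    . . . . . . . . . .
    . . . . . . . . . .
    . . . . . . . . . .
    . . . . . . . . . .
T1:
  2·area = 26
  edge (10, 4)→(13, 5): d=(3,1) inclusive
  edge (13, 5)→(2, 10): d=(-11,5) inclusive
  edge (2, 10)→(10, 4): d=(8,-6) inclusive
    (0,0)@(1, 1): e=[0,104,-78] → .  [on edge]
    (3,1)@(7, 3): e=[0,52,-26] → .  [on edge]
    (4,2)@(9, 5): e=[4,20,2] → X
    (5,2)@(11, 5): e=[2,10,14] → X
    (6,2)@(13, 5): e=[0,0,26] → X  [on edge]
    (7,2)@(15, 5): e=[-2,-10,38] → .
    (3,3)@(7, 7): e=[12,8,6] → X
    (4,3)@(9, 7): e=[10,-2,18] → .
    (5,3)@(11, 7): e=[8,-12,30] → .
    (6,3)@(13, 7): e=[6,-22,42] → .
    (9,3)@(19, 7): e=[0,-52,78] → .  [on edge]
    (3,4)@(7, 9): e=[18,-14,22] → .
  covered (4 px):
    . . . . . . . . . .
    . . . . . . . . . .
    . . . . X X X . . .
    . . . X . . . . . .
    . . . . . . . . . .
    . . . . . . . . . .
T2:
  2·area = 24
  edge (20, 11)→(16, 9): d=(-4,-2) inclusive
  edge (16, 9)→(18, 4): d=(2,-5) inclusive
  edge (18, 4)→(20, 11): d=(2,7) inclusive
    (8,3)@(17, 7): e=[10,1,13] → X
    (9,3)@(19, 7): e=[14,11,-1] → .
    (8,4)@(17, 9): e=[2,5,17] → X
    (9,4)@(19, 9): e=[6,15,3] → X
    (8,5)@(17, 11): e=[-6,9,21] → .
    (9,5)@(19, 11): e=[-2,19,7] → .
  covered (3 px):
    . . . . . . . . . .
    . . . . . . . . . .
    . . . . . . . . . .
    . . . . . . . . X .
    . . . . . . . . X X
    . . . . . . . . . .
T3:
  2·area = 20  (B↔C swapped to make it positive)
  edge (0, 10)→(8, 8): d=(8,-2) inclusive
  edge (8, 8)→(10, 10): d=(2,2) inclusive
  edge (10, 10)→(0, 10): d=(-10,0) inclusive
    (0,0)@(1, 1): e=[-70,0,90] → .  [on edge]
    (1,1)@(3, 3): e=[-50,0,70] → .  [on edge]
    (2,2)@(5, 5): e=[-30,0,50] → .  [on edge]
    (3,3)@(7, 7): e=[-10,0,30] → .  [on edge]
    (2,4)@(5, 9): e=[2,8,10] → X
    (3,4)@(7, 9): e=[6,4,10] → X
    (4,4)@(9, 9): e=[10,0,10] → X  [on edge]
    (5,4)@(11, 9): e=[14,-4,10] → .
    (2,5)@(5, 11): e=[18,12,-10] → .
    (3,5)@(7, 11): e=[22,8,-10] → .
    (4,5)@(9, 11): e=[26,4,-10] → .
    (5,5)@(11, 11): e=[30,0,-10] → .  [on edge]
  covered (3 px):
    . . . . . . . . . .
    . . . . . . . . . .
    . . . . . . . . . .
    . . . . . . . . . .
    . . X X X . . . . .
    . . . . . . . . . .

Result: [[8,3],[8,4],[9,4]]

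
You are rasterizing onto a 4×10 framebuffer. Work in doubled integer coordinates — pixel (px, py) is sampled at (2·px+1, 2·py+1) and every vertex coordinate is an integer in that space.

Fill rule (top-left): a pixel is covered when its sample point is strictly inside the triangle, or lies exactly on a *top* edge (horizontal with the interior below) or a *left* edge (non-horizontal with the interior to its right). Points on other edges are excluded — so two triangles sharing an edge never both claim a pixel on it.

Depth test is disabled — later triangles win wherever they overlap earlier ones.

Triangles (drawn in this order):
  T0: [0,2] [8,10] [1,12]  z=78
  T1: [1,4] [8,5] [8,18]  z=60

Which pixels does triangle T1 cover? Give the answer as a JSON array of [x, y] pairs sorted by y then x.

T0:
  2·area = 72
  edge (0, 2)→(8, 10): d=(8,8) right/bottom  bias=-1
  edge (8, 10)→(1, 12): d=(-7,2) right/bottom  bias=-1
  edge (1, 12)→(0, 2): d=(-1,-10) top-left  bias=+0
    (0,1)@(1, 3): e=[0,63,9] → .  [on edge]
    (0,2)@(1, 5): e=[16,49,7] → X
    (1,2)@(3, 5): e=[0,45,27] → .  [on edge]
    (0,3)@(1, 7): e=[32,35,5] → X
    (1,3)@(3, 7): e=[16,31,25] → X
    (2,3)@(5, 7): e=[0,27,45] → .  [on edge]
    (0,4)@(1, 9): e=[48,21,3] → X
    (2,4)@(5, 9): e=[16,13,43] → X
    (3,4)@(7, 9): e=[0,9,63] → .  [on edge]
    (0,5)@(1, 11): e=[64,7,1] → X
    (2,5)@(5, 11): e=[32,-1,41] → .
    (0,6)@(1, 13): e=[80,-7,-1] → .
  covered (8 px):
    . . . .
    . . . .
    X . . .
    X X . .
    X X X .
    X X . .
    . . . .
    . . . .
    . . . .
    . . . .
T1:
  2·area = 91
  edge (1, 4)→(8, 5): d=(7,1) right/bottom  bias=-1
  edge (8, 5)→(8, 18): d=(0,13) right/bottom  bias=-1
  edge (8, 18)→(1, 4): d=(-7,-14) top-left  bias=+0
    (1,2)@(3, 5): e=[5,65,21] → X
    (2,2)@(5, 5): e=[3,39,49] → X
    (3,2)@(7, 5): e=[1,13,77] → X
    (1,3)@(3, 7): e=[19,65,7] → X
    (1,4)@(3, 9): e=[33,65,-7] → .
    (2,4)@(5, 9): e=[31,39,21] → X
    (2,5)@(5, 11): e=[45,39,7] → X
    (2,6)@(5, 13): e=[59,39,-7] → .
    (3,6)@(7, 13): e=[57,13,21] → X
    (3,7)@(7, 15): e=[71,13,7] → X
    (3,8)@(7, 17): e=[85,13,-7] → .
  covered (12 px):
    . . . .
    . . . .
    . X X X
    . X X X
    . . X X
    . . X X
    . . . X
    . . . X
    . . . .
    . . . .

Result: [[1,2],[2,2],[3,2],[1,3],[2,3],[3,3],[2,4],[3,4],[2,5],[3,5],[3,6],[3,7]]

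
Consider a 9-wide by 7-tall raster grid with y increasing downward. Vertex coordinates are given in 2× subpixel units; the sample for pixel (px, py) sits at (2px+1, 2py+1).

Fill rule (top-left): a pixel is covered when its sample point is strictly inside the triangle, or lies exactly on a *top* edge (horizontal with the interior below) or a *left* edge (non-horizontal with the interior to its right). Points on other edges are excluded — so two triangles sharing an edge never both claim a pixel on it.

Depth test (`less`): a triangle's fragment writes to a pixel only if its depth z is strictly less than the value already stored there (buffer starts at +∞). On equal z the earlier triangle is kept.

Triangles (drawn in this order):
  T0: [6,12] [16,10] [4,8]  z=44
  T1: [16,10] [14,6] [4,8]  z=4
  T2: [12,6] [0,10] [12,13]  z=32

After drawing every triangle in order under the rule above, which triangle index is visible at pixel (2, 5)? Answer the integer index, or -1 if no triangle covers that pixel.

T0:
  2·area = 44  (B↔C swapped to make it positive)
  edge (6, 12)→(4, 8): d=(-2,-4) top-left  bias=+0
  edge (4, 8)→(16, 10): d=(12,2) right/bottom  bias=-1
  edge (16, 10)→(6, 12): d=(-10,2) right/bottom  bias=-1
    (2,4)@(5, 9): e=[2,10,32] → █
    (3,4)@(7, 9): e=[10,6,28] → █
    (4,4)@(9, 9): e=[18,2,24] → █
    (5,4)@(11, 9): e=[26,-2,20] → ·
    (2,5)@(5, 11): e=[-2,34,12] → ·
    (3,5)@(7, 11): e=[6,30,8] → █
    (5,5)@(11, 11): e=[22,22,0] → ·  [on edge]
    (0,6)@(1, 13): e=[-22,66,0] → ·  [on edge]
    (3,6)@(7, 13): e=[2,54,-12] → ·
    (4,6)@(9, 13): e=[10,50,-16] → ·
  covered (5 px):
    · · · · · · · · ·
    · · · · · · · · ·
    · · · · · · · · ·
    · · · · · · · · ·
    · · █ █ █ · · · ·
    · · · █ █ · · · ·
    · · · · · · · · ·
T1:
  2·area = 44  (B↔C swapped to make it positive)
  edge (16, 10)→(4, 8): d=(-12,-2) top-left  bias=+0
  edge (4, 8)→(14, 6): d=(10,-2) top-left  bias=+0
  edge (14, 6)→(16, 10): d=(2,4) right/bottom  bias=-1
    (4,3)@(9, 7): e=[22,0,22] → █  [on edge]
    (5,3)@(11, 7): e=[26,4,14] → █
    (6,3)@(13, 7): e=[30,8,6] → █
    (7,3)@(15, 7): e=[34,12,-2] → ·
    (4,4)@(9, 9): e=[-2,20,26] → ·
    (5,4)@(11, 9): e=[2,24,18] → █
    (7,4)@(15, 9): e=[10,32,2] → █
    (8,4)@(17, 9): e=[14,36,-6] → ·
    (5,5)@(11, 11): e=[-22,44,22] → ·
    (6,5)@(13, 11): e=[-18,48,14] → ·
    (7,5)@(15, 11): e=[-14,52,6] → ·
  covered (6 px):
    · · · · · · · · ·
    · · · · · · · · ·
    · · · · · · · · ·
    · · · · █ █ █ · ·
    · · · · · █ █ █ ·
    · · · · · · · · ·
    · · · · · · · · ·
T2:
  2·area = 84  (B↔C swapped to make it positive)
  edge (12, 6)→(12, 13): d=(0,7) right/bottom  bias=-1
  edge (12, 13)→(0, 10): d=(-12,-3) top-left  bias=+0
  edge (0, 10)→(12, 6): d=(12,-4) top-left  bias=+0
    (7,2)@(15, 5): e=[-21,105,0] → ·  [on edge]
    (4,3)@(9, 7): e=[21,63,0] → █  [on edge]
    (5,3)@(11, 7): e=[7,69,8] → █
    (6,3)@(13, 7): e=[-7,75,16] → ·
    (1,4)@(3, 9): e=[63,21,0] → █  [on edge]
    (2,4)@(5, 9): e=[49,27,8] → █
    (3,4)@(7, 9): e=[35,33,16] → █
    (6,4)@(13, 9): e=[-7,51,40] → ·
    (1,5)@(3, 11): e=[63,-3,24] → ·
    (2,5)@(5, 11): e=[49,3,32] → █
    (6,5)@(13, 11): e=[-7,27,64] → ·
    (2,6)@(5, 13): e=[49,-21,56] → ·
  covered (11 px):
    · · · · · · · · ·
    · · · · · · · · ·
    · · · · · · · · ·
    · · · · █ █ · · ·
    · █ █ █ █ █ · · ·
    · · █ █ █ █ · · ·
    · · · · · · · · ·

Z-buffer (winner per pixel, '.' = empty):
  . . . . . . . . .
  . . . . . . . . .
  . . . . . . . . .
  . . . . 1 1 1 . .
  . 2 2 2 2 1 1 1 .
  . . 2 2 2 2 . . .
  . . . . . . . . .

Final: 2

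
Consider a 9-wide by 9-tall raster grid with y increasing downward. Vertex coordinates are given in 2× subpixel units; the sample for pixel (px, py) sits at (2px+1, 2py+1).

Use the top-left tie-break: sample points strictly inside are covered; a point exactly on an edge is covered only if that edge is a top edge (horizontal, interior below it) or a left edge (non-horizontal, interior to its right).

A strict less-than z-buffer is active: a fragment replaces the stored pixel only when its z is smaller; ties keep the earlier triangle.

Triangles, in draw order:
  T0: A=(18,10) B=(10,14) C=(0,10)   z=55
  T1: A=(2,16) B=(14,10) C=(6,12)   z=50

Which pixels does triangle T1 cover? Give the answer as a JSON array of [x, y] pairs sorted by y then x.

T0:
  2·area = 72
  edge (18, 10)→(10, 14): d=(-8,4) right/bottom  bias=-1
  edge (10, 14)→(0, 10): d=(-10,-4) top-left  bias=+0
  edge (0, 10)→(18, 10): d=(18,0) top-left  bias=+0
    (1,5)@(3, 11): e=[52,2,18] → X
    (2,5)@(5, 11): e=[44,10,18] → X
    (3,5)@(7, 11): e=[36,18,18] → X
    (4,5)@(9, 11): e=[28,26,18] → X
    (5,5)@(11, 11): e=[20,34,18] → X
    (6,5)@(13, 11): e=[12,42,18] → X
    (7,5)@(15, 11): e=[4,50,18] → X
    (8,5)@(17, 11): e=[-4,58,18] → .
    (1,6)@(3, 13): e=[36,-18,54] → .
    (2,6)@(5, 13): e=[28,-10,54] → .
    (3,6)@(7, 13): e=[20,-2,54] → .
    (4,6)@(9, 13): e=[12,6,54] → X
  covered (9 px):
    . . . . . . . . .
    . . . . . . . . .
    . . . . . . . . .
    . . . . . . . . .
    . . . . . . . . .
    . X X X X X X X .
    . . . . X X . . .
    . . . . . . . . .
    . . . . . . . . .
T1:
  2·area = 24  (B↔C swapped to make it positive)
  edge (2, 16)→(6, 12): d=(4,-4) top-left  bias=+0
  edge (6, 12)→(14, 10): d=(8,-2) top-left  bias=+0
  edge (14, 10)→(2, 16): d=(-12,6) right/bottom  bias=-1
    (8,0)@(17, 1): e=[0,-66,90] → .  [on edge]
    (7,1)@(15, 3): e=[0,-54,78] → .  [on edge]
    (6,2)@(13, 5): e=[0,-42,66] → .  [on edge]
    (5,3)@(11, 7): e=[0,-30,54] → .  [on edge]
    (4,4)@(9, 9): e=[0,-18,42] → .  [on edge]
    (3,5)@(7, 11): e=[0,-6,30] → .  [on edge]
    (5,5)@(11, 11): e=[16,2,6] → X
    (6,5)@(13, 11): e=[24,6,-6] → .
    (2,6)@(5, 13): e=[0,6,18] → X  [on edge]
    (3,6)@(7, 13): e=[8,10,6] → X
    (4,6)@(9, 13): e=[16,14,-6] → .
    (5,6)@(11, 13): e=[24,18,-18] → .
    (1,7)@(3, 15): e=[0,18,6] → X  [on edge]
    (0,8)@(1, 17): e=[0,30,-6] → .  [on edge]
  covered (4 px):
    . . . . . . . . .
    . . . . . . . . .
    . . . . . . . . .
    . . . . . . . . .
    . . . . . . . . .
    . . . . . X . . .
    . . X X . . . . .
    . X . . . . . . .
    . . . . . . . . .

Final: [[5,5],[2,6],[3,6],[1,7]]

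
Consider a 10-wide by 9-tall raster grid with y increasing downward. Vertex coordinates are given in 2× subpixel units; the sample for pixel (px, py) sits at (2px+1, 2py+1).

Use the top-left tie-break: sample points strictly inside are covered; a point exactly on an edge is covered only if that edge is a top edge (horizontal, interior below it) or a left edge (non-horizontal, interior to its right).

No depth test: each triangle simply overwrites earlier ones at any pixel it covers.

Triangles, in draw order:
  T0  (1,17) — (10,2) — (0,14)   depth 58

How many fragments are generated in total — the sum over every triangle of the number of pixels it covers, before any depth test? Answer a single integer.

T0:
  2·area = 42  (B↔C swapped to make it positive)
  edge (1, 17)→(0, 14): d=(-1,-3) top-left  bias=+0
  edge (0, 14)→(10, 2): d=(10,-12) top-left  bias=+0
  edge (10, 2)→(1, 17): d=(-9,15) right/bottom  bias=-1
    (3,3)@(7, 7): e=[28,14,0] → ·  [on edge]
    (2,4)@(5, 9): e=[20,10,12] → #
    (3,4)@(7, 9): e=[26,34,-18] → ·
    (1,5)@(3, 11): e=[12,6,24] → #
    (2,5)@(5, 11): e=[18,30,-6] → ·
    (0,6)@(1, 13): e=[4,2,36] → #
    (2,6)@(5, 13): e=[16,50,-24] → ·
    (0,7)@(1, 15): e=[2,22,18] → #
    (1,7)@(3, 15): e=[8,46,-12] → ·
    (0,8)@(1, 17): e=[0,42,0] → ·  [on edge]
  covered (5 px):
    · · · · · · · · · ·
    · · · · · · · · · ·
    · · · · · · · · · ·
    · · · · · · · · · ·
    · · # · · · · · · ·
    · # · · · · · · · ·
    # # · · · · · · · ·
    # · · · · · · · · ·
    · · · · · · · · · ·

Result: 5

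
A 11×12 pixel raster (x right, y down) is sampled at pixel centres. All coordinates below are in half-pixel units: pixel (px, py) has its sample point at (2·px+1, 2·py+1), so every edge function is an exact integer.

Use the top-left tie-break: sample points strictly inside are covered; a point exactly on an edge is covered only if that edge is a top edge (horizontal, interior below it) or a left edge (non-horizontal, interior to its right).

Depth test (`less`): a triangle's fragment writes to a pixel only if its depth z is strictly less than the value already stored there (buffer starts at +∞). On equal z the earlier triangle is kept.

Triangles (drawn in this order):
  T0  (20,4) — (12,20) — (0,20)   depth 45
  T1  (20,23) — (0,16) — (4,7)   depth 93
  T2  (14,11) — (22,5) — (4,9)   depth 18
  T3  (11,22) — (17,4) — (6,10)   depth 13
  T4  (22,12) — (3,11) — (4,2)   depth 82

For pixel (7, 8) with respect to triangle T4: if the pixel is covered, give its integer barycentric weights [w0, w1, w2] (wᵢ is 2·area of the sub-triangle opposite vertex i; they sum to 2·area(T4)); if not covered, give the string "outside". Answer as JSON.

T0:
  2·area = 192
  edge (20, 4)→(12, 20): d=(-8,16) right/bottom  bias=-1
  edge (12, 20)→(0, 20): d=(-12,0) right/bottom  bias=-1
  edge (0, 20)→(20, 4): d=(20,-16) top-left  bias=+0
    (9,2)@(19, 5): e=[8,180,4] → █
    (10,2)@(21, 5): e=[-24,180,36] → ·
    (8,3)@(17, 7): e=[24,156,12] → █
    (9,3)@(19, 7): e=[-8,156,44] → ·
    (7,4)@(15, 9): e=[40,132,20] → █
    (9,4)@(19, 9): e=[-24,132,84] → ·
    (6,5)@(13, 11): e=[56,108,28] → █
    (8,5)@(17, 11): e=[-8,108,92] → ·
    (4,6)@(9, 13): e=[104,84,4] → █
    (5,6)@(11, 13): e=[72,84,36] → █
    (8,6)@(17, 13): e=[-24,84,132] → ·
    (3,7)@(7, 15): e=[120,60,12] → █
  covered (24 px):
    · · · · · · · · · · ·
    · · · · · · · · · · ·
    · · · · · · · · · █ ·
    · · · · · · · · █ · ·
    · · · · · · · █ █ · ·
    · · · · · · █ █ · · ·
    · · · · █ █ █ █ · · ·
    · · · █ █ █ █ · · · ·
    · · █ █ █ █ █ · · · ·
    · █ █ █ █ █ · · · · ·
    · · · · · · · · · · ·
    · · · · · · · · · · ·
T1:
  2·area = 208
  edge (20, 23)→(0, 16): d=(-20,-7) top-left  bias=+0
  edge (0, 16)→(4, 7): d=(4,-9) top-left  bias=+0
  edge (4, 7)→(20, 23): d=(16,16) right/bottom  bias=-1
    (2,4)@(5, 9): e=[175,17,16] → █
    (3,4)@(7, 9): e=[189,35,-16] → ·
    (1,5)@(3, 11): e=[121,7,80] → █
    (3,5)@(7, 11): e=[149,43,16] → █
    (4,5)@(9, 11): e=[163,61,-16] → ·
    (1,6)@(3, 13): e=[81,15,112] → █
    (4,6)@(9, 13): e=[123,69,16] → █
    (5,6)@(11, 13): e=[137,87,-16] → ·
    (0,7)@(1, 15): e=[27,5,176] → █
    (5,7)@(11, 15): e=[97,95,16] → █
    (6,7)@(13, 15): e=[111,113,-16] → ·
    (0,8)@(1, 17): e=[-13,13,208] → ·
  covered (26 px):
    · · · · · · · · · · ·
    · · · · · · · · · · ·
    · · · · · · · · · · ·
    · · · · · · · · · · ·
    · · █ · · · · · · · ·
    · █ █ █ · · · · · · ·
    · █ █ █ █ · · · · · ·
    █ █ █ █ █ █ · · · · ·
    · █ █ █ █ █ █ · · · ·
    · · · · █ █ █ █ · · ·
    · · · · · · · █ █ · ·
    · · · · · · · · · · ·
T2:
  2·area = 76  (B↔C swapped to make it positive)
  edge (14, 11)→(4, 9): d=(-10,-2) top-left  bias=+0
  edge (4, 9)→(22, 5): d=(18,-4) top-left  bias=+0
  edge (22, 5)→(14, 11): d=(-8,6) right/bottom  bias=-1
    (6,3)@(13, 7): e=[38,0,38] → █  [on edge]
    (7,3)@(15, 7): e=[42,8,26] → █
    (8,3)@(17, 7): e=[46,16,14] → █
    (9,3)@(19, 7): e=[50,24,2] → █
    (10,3)@(21, 7): e=[54,32,-10] → ·
    (2,4)@(5, 9): e=[2,4,70] → █
    (3,4)@(7, 9): e=[6,12,58] → █
    (4,4)@(9, 9): e=[10,20,46] → █
    (5,4)@(11, 9): e=[14,28,34] → █
    (8,4)@(17, 9): e=[26,52,-2] → ·
    (9,4)@(19, 9): e=[30,60,-14] → ·
    (2,5)@(5, 11): e=[-18,40,54] → ·
  covered (10 px):
    · · · · · · · · · · ·
    · · · · · · · · · · ·
    · · · · · · · · · · ·
    · · · · · · █ █ █ █ ·
    · · █ █ █ █ █ █ · · ·
    · · · · · · · · · · ·
    · · · · · · · · · · ·
    · · · · · · · · · · ·
    · · · · · · · · · · ·
    · · · · · · · · · · ·
    · · · · · · · · · · ·
    · · · · · · · · · · ·
T3:
  2·area = 162  (B↔C swapped to make it positive)
  edge (11, 22)→(6, 10): d=(-5,-12) top-left  bias=+0
  edge (6, 10)→(17, 4): d=(11,-6) top-left  bias=+0
  edge (17, 4)→(11, 22): d=(-6,18) right/bottom  bias=-1
    (6,3)@(13, 7): e=[99,9,54] → █
    (7,3)@(15, 7): e=[123,21,18] → █
    (8,3)@(17, 7): e=[147,33,-18] → ·
    (4,4)@(9, 9): e=[41,7,114] → █
    (5,4)@(11, 9): e=[65,19,78] → █
    (8,4)@(17, 9): e=[137,55,-30] → ·
    (3,5)@(7, 11): e=[7,17,138] → █
    (7,5)@(15, 11): e=[103,65,-6] → ·
    (3,6)@(7, 13): e=[-3,39,126] → ·
    (4,6)@(9, 13): e=[21,51,90] → █
    (7,6)@(15, 13): e=[93,87,-18] → ·
    (4,7)@(9, 15): e=[11,73,78] → █
  covered (20 px):
    · · · · · · · · · · ·
    · · · · · · · · · · ·
    · · · · · · · · · · ·
    · · · · · · █ █ · · ·
    · · · · █ █ █ █ · · ·
    · · · █ █ █ █ · · · ·
    · · · · █ █ █ · · · ·
    · · · · █ █ █ · · · ·
    · · · · █ █ · · · · ·
    · · · · · █ · · · · ·
    · · · · · █ · · · · ·
    · · · · · · · · · · ·
T4:
  2·area = 172
  edge (22, 12)→(3, 11): d=(-19,-1) top-left  bias=+0
  edge (3, 11)→(4, 2): d=(1,-9) top-left  bias=+0
  edge (4, 2)→(22, 12): d=(18,10) right/bottom  bias=-1
    (2,1)@(5, 3): e=[154,10,8] → █
    (3,1)@(7, 3): e=[156,28,-12] → ·
    (2,2)@(5, 5): e=[116,12,44] → █
    (3,2)@(7, 5): e=[118,30,24] → █
    (4,2)@(9, 5): e=[120,48,4] → █
    (5,2)@(11, 5): e=[122,66,-16] → ·
    (2,3)@(5, 7): e=[78,14,80] → █
    (5,3)@(11, 7): e=[84,68,20] → █
    (6,3)@(13, 7): e=[86,86,0] → ·  [on edge]
    (2,4)@(5, 9): e=[40,16,116] → █
    (6,4)@(13, 9): e=[48,88,36] → █
    (7,4)@(15, 9): e=[50,106,16] → █
    (1,5)@(3, 11): e=[0,0,172] → █  [on edge]
  covered (23 px):
    · · · · · · · · · · ·
    · · █ · · · · · · · ·
    · · █ █ █ · · · · · ·
    · · █ █ █ █ · · · · ·
    · · █ █ █ █ █ █ · · ·
    · █ █ █ █ █ █ █ █ █ ·
    · · · · · · · · · · ·
    · · · · · · · · · · ·
    · · · · · · · · · · ·
    · · · · · · · · · · ·
    · · · · · · · · · · ·
    · · · · · · · · · · ·

Final: "outside"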